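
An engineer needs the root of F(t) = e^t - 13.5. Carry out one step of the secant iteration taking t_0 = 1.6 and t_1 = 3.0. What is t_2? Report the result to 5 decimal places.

F(1.6) = -8.5469676, F(3.0) = 6.5855369
t_2 = 3.0000000 − 6.5855369·(3.0000000 − 1.6000000) / (6.5855369 − (-8.5469676)) = 3.0000000 − (9.2197517)/(15.1325045) = 2.3907319

2.39073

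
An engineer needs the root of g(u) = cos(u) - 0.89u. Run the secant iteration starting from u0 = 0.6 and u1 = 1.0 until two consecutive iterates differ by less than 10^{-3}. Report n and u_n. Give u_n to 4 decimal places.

g(0.6) = 0.291336, g(1.0) = -0.349698
u2 = 1.000000 − (-0.349698)·(0.400000)/(-0.641033) = 0.781791;  |Δ| = 0.218209
g(0.781791) = 0.013858
u3 = 0.781791 − 0.013858·(-0.218209)/(0.363556) = 0.790109;  |Δ| = 0.008318
g(0.790109) = 0.000571
u4 = 0.790109 − 0.000571·(0.008318)/(-0.013288) = 0.790466;  |Δ| = 0.000357
|u4 − u3| = 0.000357 < 10^{-3}

n = 4, u_n = 0.7905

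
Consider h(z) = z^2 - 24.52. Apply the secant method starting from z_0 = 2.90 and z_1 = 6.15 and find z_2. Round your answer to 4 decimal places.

h(2.90) = -16.110000, h(6.15) = 13.302500
z_2 = 6.150000 − 13.302500·(6.150000 − 2.900000) / (13.302500 − (-16.110000)) = 6.150000 − (43.233125)/(29.412500) = 4.680110

4.6801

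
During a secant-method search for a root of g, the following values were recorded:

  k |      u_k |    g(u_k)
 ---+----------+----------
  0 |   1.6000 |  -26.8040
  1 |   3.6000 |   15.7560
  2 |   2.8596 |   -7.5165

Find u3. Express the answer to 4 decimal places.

3.0987

u3 = 2.8596 − (-7.5165)·(2.8596 − 3.6000) / (-7.5165 − 15.7560)
   = 2.8596 − (5.565217)/(-23.272500) = 3.098733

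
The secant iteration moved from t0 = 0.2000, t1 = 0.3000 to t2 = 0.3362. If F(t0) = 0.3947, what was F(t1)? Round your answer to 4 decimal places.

The secant line through (0.2000, 0.3947) and (0.3000, F(t1)) crosses zero at t2 = 0.3362.
So (0.2000, 0.3947), (0.3000, F(t1)), (0.3362, 0) are collinear:
F(t1) = 0.3947 · (0.3000 − 0.3362) / (0.2000 − 0.3362) = 0.3947 · (-0.036200)/(-0.136200) = 0.104906

0.1049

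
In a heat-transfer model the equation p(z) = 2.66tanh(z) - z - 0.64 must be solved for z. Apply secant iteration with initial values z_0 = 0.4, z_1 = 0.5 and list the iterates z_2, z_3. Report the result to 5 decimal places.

p(0.4) = -0.0293358, p(0.5) = 0.0892316
z_2 = 0.5000000 − 0.0892316·(0.5000000 − 0.4000000) / (0.0892316 − (-0.0293358)) = 0.5000000 − (0.0089232)/(0.1185674) = 0.4247418
p(0.4247418) = 0.0016991
z_3 = 0.4247418 − 0.0016991·(0.4247418 − 0.5000000) / (0.0016991 − 0.0892316) = 0.4247418 − (-0.0001279)/(-0.0875325) = 0.4232810

0.42474, 0.42328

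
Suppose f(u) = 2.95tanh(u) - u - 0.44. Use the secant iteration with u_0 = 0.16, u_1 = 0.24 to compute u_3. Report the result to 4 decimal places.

0.2318

f(0.16) = -0.131987, f(0.24) = 0.014712
u_2 = 0.240000 − 0.014712·(0.240000 − 0.160000) / (0.014712 − (-0.131987)) = 0.240000 − (0.001177)/(0.146699) = 0.231977
f(0.231977) = 0.000338
u_3 = 0.231977 − 0.000338·(0.231977 − 0.240000) / (0.000338 − 0.014712) = 0.231977 − (-0.000003)/(-0.014374) = 0.231788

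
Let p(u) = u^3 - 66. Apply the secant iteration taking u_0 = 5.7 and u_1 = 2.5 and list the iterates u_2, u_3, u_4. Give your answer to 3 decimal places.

3.451, 4.381, 3.990

p(5.7) = 119.19300, p(2.5) = -50.37500
u_2 = 2.50000 − (-50.37500)·(2.50000 − 5.70000) / (-50.37500 − 119.19300) = 2.50000 − (161.20000)/(-169.56800) = 3.45065
p(3.45065) = -24.91312
u_3 = 3.45065 − (-24.91312)·(3.45065 − 2.50000) / (-24.91312 − (-50.37500)) = 3.45065 − (-23.68369)/(25.46188) = 4.38081
p(4.38081) = 18.07451
u_4 = 4.38081 − 18.07451·(4.38081 − 3.45065) / (18.07451 − (-24.91312)) = 4.38081 − (16.81223)/(42.98763) = 3.98972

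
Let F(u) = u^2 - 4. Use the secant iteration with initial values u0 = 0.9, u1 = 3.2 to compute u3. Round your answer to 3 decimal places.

F(0.9) = -3.19000, F(3.2) = 6.24000
u2 = 3.20000 − 6.24000·(3.20000 − 0.90000) / (6.24000 − (-3.19000)) = 3.20000 − (14.35200)/(9.43000) = 1.67805
F(1.67805) = -1.18415
u3 = 1.67805 − (-1.18415)·(1.67805 − 3.20000) / (-1.18415 − 6.24000) = 1.67805 − (1.80222)/(-7.42415) = 1.92080

1.921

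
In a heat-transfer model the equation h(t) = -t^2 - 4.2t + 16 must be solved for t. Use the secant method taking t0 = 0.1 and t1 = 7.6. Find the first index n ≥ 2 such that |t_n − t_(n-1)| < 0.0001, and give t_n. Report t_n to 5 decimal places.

n = 7, t_n = 2.41774

h(0.1) = 15.5700000, h(7.6) = -73.6800000
t2 = 7.6000000 − (-73.6800000)·(7.5000000)/(-89.2500000) = 1.4084034;  |Δ| = 6.1915966
h(1.4084034) = 8.1011059
t3 = 1.4084034 − 8.1011059·(-6.1915966)/(81.7811059) = 2.0217330;  |Δ| = 0.6133297
h(2.0217330) = 3.4213167
t4 = 2.0217330 − 3.4213167·(0.6133297)/(-4.6797891) = 2.4701283;  |Δ| = 0.4483952
h(2.4701283) = -0.4760724
t5 = 2.4701283 − (-0.4760724)·(0.4483952)/(-3.8973891) = 2.4153561;  |Δ| = 0.0547722
h(2.4153561) = 0.0215596
t6 = 2.4153561 − 0.0215596·(-0.0547722)/(0.4976320) = 2.4177290;  |Δ| = 0.0023730
h(2.4177290) = 0.0001243
t7 = 2.4177290 − 0.0001243·(0.0023730)/(-0.0214353) = 2.4177428;  |Δ| = 0.0000138
|t7 − t6| = 0.0000138 < 0.0001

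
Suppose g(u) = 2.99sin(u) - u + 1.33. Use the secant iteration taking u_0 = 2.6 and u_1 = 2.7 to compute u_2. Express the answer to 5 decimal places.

2.67465

g(2.6) = 0.2713491, g(2.7) = -0.0921342
u_2 = 2.7000000 − (-0.0921342)·(2.7000000 − 2.6000000) / (-0.0921342 − 0.2713491) = 2.7000000 − (-0.0092134)/(-0.3634833) = 2.6746524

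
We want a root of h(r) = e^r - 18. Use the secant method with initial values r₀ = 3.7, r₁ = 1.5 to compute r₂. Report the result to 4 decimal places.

2.3269

h(3.7) = 22.447304, h(1.5) = -13.518311
r₂ = 1.500000 − (-13.518311)·(1.500000 − 3.700000) / (-13.518311 − 22.447304) = 1.500000 − (29.740284)/(-35.965615) = 2.326909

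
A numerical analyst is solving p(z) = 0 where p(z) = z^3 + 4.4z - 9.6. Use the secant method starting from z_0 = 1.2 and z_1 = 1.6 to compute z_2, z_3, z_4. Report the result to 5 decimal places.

p(1.2) = -2.5920000, p(1.6) = 1.5360000
z_2 = 1.6000000 − 1.5360000·(1.6000000 − 1.2000000) / (1.5360000 − (-2.5920000)) = 1.6000000 − (0.6144000)/(4.1280000) = 1.4511628
p(1.4511628) = -0.1589185
z_3 = 1.4511628 − (-0.1589185)·(1.4511628 − 1.6000000) / (-0.1589185 − 1.5360000) = 1.4511628 − (0.0236530)/(-1.6949185) = 1.4651180
p(1.4651180) = -0.0085010
z_4 = 1.4651180 − (-0.0085010)·(1.4651180 − 1.4511628) / (-0.0085010 − (-0.1589185)) = 1.4651180 − (-0.0001186)/(0.1504175) = 1.4659067

1.45116, 1.46512, 1.46591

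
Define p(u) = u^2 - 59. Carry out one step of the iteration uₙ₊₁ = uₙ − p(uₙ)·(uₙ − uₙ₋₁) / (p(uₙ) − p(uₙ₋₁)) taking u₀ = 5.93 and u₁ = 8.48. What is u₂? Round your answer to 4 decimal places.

p(5.93) = -23.835100, p(8.48) = 12.910400
u₂ = 8.480000 − 12.910400·(8.480000 − 5.930000) / (12.910400 − (-23.835100)) = 8.480000 − (32.921520)/(36.745500) = 7.584067

7.5841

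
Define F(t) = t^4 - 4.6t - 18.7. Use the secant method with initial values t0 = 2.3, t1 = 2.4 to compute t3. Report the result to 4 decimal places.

2.3287

F(2.3) = -1.295900, F(2.4) = 3.437600
t2 = 2.400000 − 3.437600·(2.400000 − 2.300000) / (3.437600 − (-1.295900)) = 2.400000 − (0.343760)/(4.733500) = 2.327377
F(2.327377) = -0.065462
t3 = 2.327377 − (-0.065462)·(2.327377 − 2.400000) / (-0.065462 − 3.437600) = 2.327377 − (0.004754)/(-3.503062) = 2.328734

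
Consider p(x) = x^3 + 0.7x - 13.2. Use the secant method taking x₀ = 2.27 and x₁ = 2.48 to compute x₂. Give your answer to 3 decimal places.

2.265

p(2.27) = 0.08608, p(2.48) = 3.78899
x₂ = 2.48000 − 3.78899·(2.48000 − 2.27000) / (3.78899 − 0.08608) = 2.48000 − (0.79569)/(3.70291) = 2.26512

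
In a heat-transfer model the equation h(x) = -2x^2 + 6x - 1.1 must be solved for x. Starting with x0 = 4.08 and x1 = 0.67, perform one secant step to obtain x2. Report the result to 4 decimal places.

h(4.08) = -9.912800, h(0.67) = 2.022200
x2 = 0.670000 − 2.022200·(0.670000 − 4.080000) / (2.022200 − (-9.912800)) = 0.670000 − (-6.895702)/(11.935000) = 1.247771

1.2478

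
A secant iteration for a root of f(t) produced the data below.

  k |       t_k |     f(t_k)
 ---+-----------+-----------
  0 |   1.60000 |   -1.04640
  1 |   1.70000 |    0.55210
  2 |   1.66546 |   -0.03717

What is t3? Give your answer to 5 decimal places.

1.66764

t3 = 1.66546 − (-0.03717)·(1.66546 − 1.70000) / (-0.03717 − 0.55210)
   = 1.66546 − (0.0012839)/(-0.5892700) = 1.6676387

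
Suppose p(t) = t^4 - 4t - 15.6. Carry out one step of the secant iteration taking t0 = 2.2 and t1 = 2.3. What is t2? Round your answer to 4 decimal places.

p(2.2) = -0.974400, p(2.3) = 3.184100
t2 = 2.300000 − 3.184100·(2.300000 − 2.200000) / (3.184100 − (-0.974400)) = 2.300000 − (0.318410)/(4.158500) = 2.223432

2.2234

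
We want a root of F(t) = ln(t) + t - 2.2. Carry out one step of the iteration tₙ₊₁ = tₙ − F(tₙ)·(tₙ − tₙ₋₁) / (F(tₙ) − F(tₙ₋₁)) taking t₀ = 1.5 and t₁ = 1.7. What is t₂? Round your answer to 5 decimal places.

F(1.5) = -0.2945349, F(1.7) = 0.0306283
t₂ = 1.7000000 − 0.0306283·(1.7000000 − 1.5000000) / (0.0306283 − (-0.2945349)) = 1.7000000 − (0.0061257)/(0.3251631) = 1.6811613

1.68116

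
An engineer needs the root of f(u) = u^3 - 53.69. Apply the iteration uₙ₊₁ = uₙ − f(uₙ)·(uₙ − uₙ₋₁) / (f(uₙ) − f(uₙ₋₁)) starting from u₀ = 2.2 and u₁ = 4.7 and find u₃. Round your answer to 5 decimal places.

3.67923

f(2.2) = -43.0420000, f(4.7) = 50.1330000
u₂ = 4.7000000 − 50.1330000·(4.7000000 − 2.2000000) / (50.1330000 − (-43.0420000)) = 4.7000000 − (125.3325000)/(93.1750000) = 3.3548699
f(3.3548699) = -15.9304302
u₃ = 3.3548699 − (-15.9304302)·(3.3548699 − 4.7000000) / (-15.9304302 − 50.1330000) = 3.3548699 − (21.4285017)/(-66.0634302) = 3.6792324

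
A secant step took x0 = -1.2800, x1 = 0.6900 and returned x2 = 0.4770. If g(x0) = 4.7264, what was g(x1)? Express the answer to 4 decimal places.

The secant line through (-1.2800, 4.7264) and (0.6900, g(x1)) crosses zero at x2 = 0.4770.
So (-1.2800, 4.7264), (0.6900, g(x1)), (0.4770, 0) are collinear:
g(x1) = 4.7264 · (0.6900 − 0.4770) / (-1.2800 − 0.4770) = 4.7264 · (0.213000)/(-1.757000) = -0.572978

-0.5730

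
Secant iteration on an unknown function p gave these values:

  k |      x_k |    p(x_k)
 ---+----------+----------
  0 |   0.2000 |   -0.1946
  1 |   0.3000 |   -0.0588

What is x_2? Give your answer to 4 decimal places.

0.3433

x_2 = 0.3000 − (-0.0588)·(0.3000 − 0.2000) / (-0.0588 − (-0.1946))
   = 0.3000 − (-0.005880)/(0.135800) = 0.343299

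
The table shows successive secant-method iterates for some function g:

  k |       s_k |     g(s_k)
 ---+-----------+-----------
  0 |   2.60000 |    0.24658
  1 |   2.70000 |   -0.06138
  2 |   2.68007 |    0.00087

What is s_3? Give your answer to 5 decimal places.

2.68035

s_3 = 2.68007 − 0.00087·(2.68007 − 2.70000) / (0.00087 − (-0.06138))
   = 2.68007 − (-0.0000173)/(0.0622500) = 2.6803485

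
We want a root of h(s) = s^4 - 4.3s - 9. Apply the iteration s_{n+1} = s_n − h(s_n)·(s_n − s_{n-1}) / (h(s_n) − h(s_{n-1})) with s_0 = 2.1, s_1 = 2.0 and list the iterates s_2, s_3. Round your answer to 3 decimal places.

h(2.1) = 1.41810, h(2.0) = -1.60000
s_2 = 2.00000 − (-1.60000)·(2.00000 − 2.10000) / (-1.60000 − 1.41810) = 2.00000 − (0.16000)/(-3.01810) = 2.05301
h(2.05301) = -0.06288
s_3 = 2.05301 − (-0.06288)·(2.05301 − 2.00000) / (-0.06288 − (-1.60000)) = 2.05301 − (-0.00333)/(1.53712) = 2.05518

2.053, 2.055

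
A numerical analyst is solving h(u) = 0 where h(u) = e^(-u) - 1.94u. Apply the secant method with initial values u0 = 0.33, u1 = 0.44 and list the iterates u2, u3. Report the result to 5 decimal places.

0.36004, 0.35972

h(0.33) = 0.0787237, h(0.44) = -0.2095636
u2 = 0.4400000 − (-0.2095636)·(0.4400000 − 0.3300000) / (-0.2095636 − 0.0787237) = 0.4400000 − (-0.0230520)/(-0.2882873) = 0.3600381
h(0.3600381) = -0.0008242
u3 = 0.3600381 − (-0.0008242)·(0.3600381 − 0.4400000) / (-0.0008242 − (-0.2095636)) = 0.3600381 − (0.0000659)/(0.2087393) = 0.3597224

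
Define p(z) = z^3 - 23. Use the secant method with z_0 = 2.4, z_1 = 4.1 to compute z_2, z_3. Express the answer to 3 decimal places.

p(2.4) = -9.17600, p(4.1) = 45.92100
z_2 = 4.10000 − 45.92100·(4.10000 − 2.40000) / (45.92100 − (-9.17600)) = 4.10000 − (78.06570)/(55.09700) = 2.68312
p(2.68312) = -3.68381
z_3 = 2.68312 − (-3.68381)·(2.68312 − 4.10000) / (-3.68381 − 45.92100) = 2.68312 − (5.21951)/(-49.60481) = 2.78834

2.683, 2.788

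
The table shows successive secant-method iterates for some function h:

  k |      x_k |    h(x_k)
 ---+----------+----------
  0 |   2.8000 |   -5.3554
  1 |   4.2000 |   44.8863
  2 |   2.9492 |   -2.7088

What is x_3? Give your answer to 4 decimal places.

3.0204

x_3 = 2.9492 − (-2.7088)·(2.9492 − 4.2000) / (-2.7088 − 44.8863)
   = 2.9492 − (3.388167)/(-47.595100) = 3.020387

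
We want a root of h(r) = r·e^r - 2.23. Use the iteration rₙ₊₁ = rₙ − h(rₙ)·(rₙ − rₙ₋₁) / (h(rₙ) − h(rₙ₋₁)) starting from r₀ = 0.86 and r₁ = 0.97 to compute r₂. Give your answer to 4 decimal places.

h(0.86) = -0.197682, h(0.97) = 0.328806
r₂ = 0.970000 − 0.328806·(0.970000 − 0.860000) / (0.328806 − (-0.197682)) = 0.970000 − (0.036169)/(0.526488) = 0.901302

0.9013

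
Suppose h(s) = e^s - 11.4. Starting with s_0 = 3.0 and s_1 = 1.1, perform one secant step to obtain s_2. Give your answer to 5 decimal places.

h(3.0) = 8.6855369, h(1.1) = -8.3958340
s_2 = 1.1000000 − (-8.3958340)·(1.1000000 − 3.0000000) / (-8.3958340 − 8.6855369) = 1.1000000 − (15.9520846)/(-17.0813709) = 2.0338878

2.03389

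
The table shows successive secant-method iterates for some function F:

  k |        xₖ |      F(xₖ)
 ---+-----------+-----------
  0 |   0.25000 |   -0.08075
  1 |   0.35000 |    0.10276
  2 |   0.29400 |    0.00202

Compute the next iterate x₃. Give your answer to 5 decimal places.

x₃ = 0.29400 − 0.00202·(0.29400 − 0.35000) / (0.00202 − 0.10276)
   = 0.29400 − (-0.0001131)/(-0.1007400) = 0.2928771

0.29288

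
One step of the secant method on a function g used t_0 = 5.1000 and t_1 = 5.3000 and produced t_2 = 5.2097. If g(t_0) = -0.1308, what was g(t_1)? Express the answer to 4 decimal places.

The secant line through (5.1000, -0.1308) and (5.3000, g(t_1)) crosses zero at t_2 = 5.2097.
So (5.1000, -0.1308), (5.3000, g(t_1)), (5.2097, 0) are collinear:
g(t_1) = -0.1308 · (5.3000 − 5.2097) / (5.1000 − 5.2097) = -0.1308 · (0.090300)/(-0.109700) = 0.107669

0.1077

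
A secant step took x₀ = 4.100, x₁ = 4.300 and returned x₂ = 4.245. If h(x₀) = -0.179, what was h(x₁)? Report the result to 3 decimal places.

0.068

The secant line through (4.100, -0.179) and (4.300, h(x₁)) crosses zero at x₂ = 4.245.
So (4.100, -0.179), (4.300, h(x₁)), (4.245, 0) are collinear:
h(x₁) = -0.179 · (4.300 − 4.245) / (4.100 − 4.245) = -0.179 · (0.05500)/(-0.14500) = 0.06790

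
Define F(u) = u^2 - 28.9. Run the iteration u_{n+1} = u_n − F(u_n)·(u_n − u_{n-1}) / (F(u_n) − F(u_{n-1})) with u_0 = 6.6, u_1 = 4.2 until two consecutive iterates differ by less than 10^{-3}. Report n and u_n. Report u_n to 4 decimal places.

F(6.6) = 14.660000, F(4.2) = -11.260000
u_2 = 4.200000 − (-11.260000)·(-2.400000)/(-25.920000) = 5.242593;  |Δ| = 1.042593
F(5.242593) = -1.415223
u_3 = 5.242593 − (-1.415223)·(1.042593)/(9.844777) = 5.392469;  |Δ| = 0.149877
F(5.392469) = 0.178723
u_4 = 5.392469 − 0.178723·(0.149877)/(1.593946) = 5.375664;  |Δ| = 0.016805
F(5.375664) = -0.002236
u_5 = 5.375664 − (-0.002236)·(-0.016805)/(-0.180959) = 5.375872;  |Δ| = 0.000208
|u_5 − u_4| = 0.000208 < 10^{-3}

n = 5, u_n = 5.3759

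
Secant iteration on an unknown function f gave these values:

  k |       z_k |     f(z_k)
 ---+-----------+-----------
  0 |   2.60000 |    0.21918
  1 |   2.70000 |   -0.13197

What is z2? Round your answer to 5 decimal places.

2.66242

z2 = 2.70000 − (-0.13197)·(2.70000 − 2.60000) / (-0.13197 − 0.21918)
   = 2.70000 − (-0.0131970)/(-0.3511500) = 2.6624178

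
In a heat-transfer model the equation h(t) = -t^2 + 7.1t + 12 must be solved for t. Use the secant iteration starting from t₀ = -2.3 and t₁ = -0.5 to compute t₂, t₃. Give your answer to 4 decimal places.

h(-2.3) = -9.620000, h(-0.5) = 8.200000
t₂ = -0.500000 − 8.200000·(-0.500000 − (-2.300000)) / (8.200000 − (-9.620000)) = -0.500000 − (14.760000)/(17.820000) = -1.328283
h(-1.328283) = 0.804857
t₃ = -1.328283 − 0.804857·(-1.328283 − (-0.500000)) / (0.804857 − 8.200000) = -1.328283 − (-0.666649)/(-7.395143) = -1.418430

-1.3283, -1.4184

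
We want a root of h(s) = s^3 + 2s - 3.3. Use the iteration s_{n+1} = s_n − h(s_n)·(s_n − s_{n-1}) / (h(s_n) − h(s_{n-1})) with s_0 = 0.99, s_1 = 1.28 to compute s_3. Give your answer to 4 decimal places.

h(0.99) = -0.349701, h(1.28) = 1.357152
s_2 = 1.280000 − 1.357152·(1.280000 − 0.990000) / (1.357152 − (-0.349701)) = 1.280000 − (0.393574)/(1.706853) = 1.049415
h(1.049415) = -0.045477
s_3 = 1.049415 − (-0.045477)·(1.049415 − 1.280000) / (-0.045477 − 1.357152) = 1.049415 − (0.010486)/(-1.402629) = 1.056892

1.0569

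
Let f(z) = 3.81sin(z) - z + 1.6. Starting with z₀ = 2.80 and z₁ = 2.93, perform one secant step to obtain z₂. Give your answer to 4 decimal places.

f(2.80) = 0.076305, f(2.93) = -0.529834
z₂ = 2.930000 − (-0.529834)·(2.930000 − 2.800000) / (-0.529834 − 0.076305) = 2.930000 − (-0.068878)/(-0.606139) = 2.816365

2.8164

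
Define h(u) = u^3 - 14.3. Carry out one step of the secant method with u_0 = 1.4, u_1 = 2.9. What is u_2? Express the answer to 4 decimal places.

h(1.4) = -11.556000, h(2.9) = 10.089000
u_2 = 2.900000 − 10.089000·(2.900000 − 1.400000) / (10.089000 − (-11.556000)) = 2.900000 − (15.133500)/(21.645000) = 2.200832

2.2008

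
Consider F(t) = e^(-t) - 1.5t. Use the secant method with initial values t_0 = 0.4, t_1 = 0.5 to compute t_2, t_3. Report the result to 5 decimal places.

F(0.4) = 0.0703200, F(0.5) = -0.1434693
t_2 = 0.5000000 − (-0.1434693)·(0.5000000 − 0.4000000) / (-0.1434693 − 0.0703200) = 0.5000000 − (-0.0143469)/(-0.2137894) = 0.4328922
F(0.4328922) = -0.0007079
t_3 = 0.4328922 − (-0.0007079)·(0.4328922 − 0.5000000) / (-0.0007079 − (-0.1434693)) = 0.4328922 − (0.0000475)/(0.1427614) = 0.4325594

0.43289, 0.43256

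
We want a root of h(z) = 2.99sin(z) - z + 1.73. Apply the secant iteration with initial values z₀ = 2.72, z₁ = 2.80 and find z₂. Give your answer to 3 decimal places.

2.782

h(2.72) = 0.23355, h(2.80) = -0.06839
z₂ = 2.80000 − (-0.06839)·(2.80000 − 2.72000) / (-0.06839 − 0.23355) = 2.80000 − (-0.00547)/(-0.30194) = 2.78188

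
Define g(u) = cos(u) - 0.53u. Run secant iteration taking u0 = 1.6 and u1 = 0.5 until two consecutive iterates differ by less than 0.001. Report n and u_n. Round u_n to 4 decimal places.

g(1.6) = -0.877200, g(0.5) = 0.612583
u2 = 0.500000 − 0.612583·(-1.100000)/(1.489782) = 0.952308;  |Δ| = 0.452308
g(0.952308) = 0.075081
u3 = 0.952308 − 0.075081·(0.452308)/(-0.537502) = 1.015489;  |Δ| = 0.063180
g(1.015489) = -0.011004
u4 = 1.015489 − (-0.011004)·(0.063180)/(-0.086085) = 1.007412;  |Δ| = 0.008076
g(1.007412) = 0.000122
u5 = 1.007412 − 0.000122·(-0.008076)/(0.011126) = 1.007501;  |Δ| = 0.000088
|u5 − u4| = 0.000088 < 0.001

n = 5, u_n = 1.0075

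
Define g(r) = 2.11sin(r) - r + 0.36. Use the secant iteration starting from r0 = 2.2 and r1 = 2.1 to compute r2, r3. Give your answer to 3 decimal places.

2.138, 2.139

g(2.2) = -0.13407, g(2.1) = 0.08137
r2 = 2.10000 − 0.08137·(2.10000 − 2.20000) / (0.08137 − (-0.13407)) = 2.10000 − (-0.00814)/(0.21544) = 2.13777
g(2.13777) = 0.00208
r3 = 2.13777 − 0.00208·(2.13777 − 2.10000) / (0.00208 − 0.08137) = 2.13777 − (0.00008)/(-0.07929) = 2.13876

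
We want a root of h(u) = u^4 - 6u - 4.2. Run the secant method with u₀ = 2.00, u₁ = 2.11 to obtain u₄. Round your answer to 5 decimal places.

2.00764

h(2.00) = -0.2000000, h(2.11) = 2.9611944
u₂ = 2.1100000 − 2.9611944·(2.1100000 − 2.0000000) / (2.9611944 − (-0.2000000)) = 2.1100000 − (0.3257314)/(3.1611944) = 2.0069594
h(2.0069594) = -0.0178906
u₃ = 2.0069594 − (-0.0178906)·(2.0069594 − 2.1100000) / (-0.0178906 − 2.9611944) = 2.0069594 − (0.0018435)/(-2.9790850) = 2.0075782
h(2.0075782) = -0.0015851
u₄ = 2.0075782 − (-0.0015851)·(2.0075782 − 2.0069594) / (-0.0015851 − (-0.0178906)) = 2.0075782 − (-0.0000010)/(0.0163055) = 2.0076384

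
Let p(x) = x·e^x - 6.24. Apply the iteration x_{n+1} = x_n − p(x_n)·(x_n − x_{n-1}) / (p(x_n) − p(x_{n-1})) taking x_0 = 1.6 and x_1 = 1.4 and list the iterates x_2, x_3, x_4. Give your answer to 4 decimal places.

1.4501, 1.4558, 1.4556

p(1.6) = 1.684852, p(1.4) = -0.562720
x_2 = 1.400000 − (-0.562720)·(1.400000 − 1.600000) / (-0.562720 − 1.684852) = 1.400000 − (0.112544)/(-2.247572) = 1.450074
p(1.450074) = -0.057715
x_3 = 1.450074 − (-0.057715)·(1.450074 − 1.400000) / (-0.057715 − (-0.562720)) = 1.450074 − (-0.002890)/(0.505005) = 1.455796
p(1.455796) = 0.002304
x_4 = 1.455796 − 0.002304·(1.455796 − 1.450074) / (0.002304 − (-0.057715)) = 1.455796 − (0.000013)/(0.060020) = 1.455577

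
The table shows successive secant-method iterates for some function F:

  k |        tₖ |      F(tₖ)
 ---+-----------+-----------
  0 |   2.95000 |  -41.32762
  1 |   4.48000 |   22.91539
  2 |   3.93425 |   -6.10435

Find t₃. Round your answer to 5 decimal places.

t₃ = 3.93425 − (-6.10435)·(3.93425 − 4.48000) / (-6.10435 − 22.91539)
   = 3.93425 − (3.3314490)/(-29.0197400) = 4.0490494

4.04905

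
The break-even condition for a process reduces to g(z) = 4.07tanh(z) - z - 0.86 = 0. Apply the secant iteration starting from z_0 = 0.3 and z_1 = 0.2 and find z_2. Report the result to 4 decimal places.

g(0.3) = 0.025642, g(0.2) = -0.256682
z_2 = 0.200000 − (-0.256682)·(0.200000 − 0.300000) / (-0.256682 − 0.025642) = 0.200000 − (0.025668)/(-0.282325) = 0.290917

0.2909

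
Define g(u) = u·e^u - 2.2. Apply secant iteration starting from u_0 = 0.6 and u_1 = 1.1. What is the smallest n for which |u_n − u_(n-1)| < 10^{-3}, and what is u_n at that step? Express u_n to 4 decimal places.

n = 5, u_n = 0.8971

g(0.6) = -1.106729, g(1.1) = 1.104583
u_2 = 1.100000 − 1.104583·(0.500000)/(2.211311) = 0.850243;  |Δ| = 0.249757
g(0.850243) = -0.210250
u_3 = 0.850243 − (-0.210250)·(-0.249757)/(-1.314832) = 0.890180;  |Δ| = 0.039938
g(0.890180) = -0.031904
u_4 = 0.890180 − (-0.031904)·(0.039938)/(0.178345) = 0.897325;  |Δ| = 0.007144
g(0.897325) = 0.001167
u_5 = 0.897325 − 0.001167·(0.007144)/(0.033071) = 0.897073;  |Δ| = 0.000252
|u_5 − u_4| = 0.000252 < 10^{-3}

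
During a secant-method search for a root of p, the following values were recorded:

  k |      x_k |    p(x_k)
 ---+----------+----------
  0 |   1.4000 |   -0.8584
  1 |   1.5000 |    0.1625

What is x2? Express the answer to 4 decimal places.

1.4841

x2 = 1.5000 − 0.1625·(1.5000 − 1.4000) / (0.1625 − (-0.8584))
   = 1.5000 − (0.016250)/(1.020900) = 1.484083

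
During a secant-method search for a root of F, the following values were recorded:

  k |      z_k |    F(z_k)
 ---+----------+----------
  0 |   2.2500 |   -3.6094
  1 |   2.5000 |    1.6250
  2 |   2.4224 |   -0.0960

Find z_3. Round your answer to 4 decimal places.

2.4267

z_3 = 2.4224 − (-0.0960)·(2.4224 − 2.5000) / (-0.0960 − 1.6250)
   = 2.4224 − (0.007450)/(-1.721000) = 2.426729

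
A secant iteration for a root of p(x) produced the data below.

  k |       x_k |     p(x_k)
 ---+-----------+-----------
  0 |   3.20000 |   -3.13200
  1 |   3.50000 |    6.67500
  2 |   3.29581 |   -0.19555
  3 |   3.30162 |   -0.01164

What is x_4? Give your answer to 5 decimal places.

x_4 = 3.30162 − (-0.01164)·(3.30162 − 3.29581) / (-0.01164 − (-0.19555))
   = 3.30162 − (-0.0000676)/(0.1839100) = 3.3019877

3.30199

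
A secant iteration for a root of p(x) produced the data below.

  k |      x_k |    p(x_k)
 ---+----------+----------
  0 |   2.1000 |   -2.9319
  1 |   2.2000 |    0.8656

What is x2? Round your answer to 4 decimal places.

2.1772

x2 = 2.2000 − 0.8656·(2.2000 − 2.1000) / (0.8656 − (-2.9319))
   = 2.2000 − (0.086560)/(3.797500) = 2.177206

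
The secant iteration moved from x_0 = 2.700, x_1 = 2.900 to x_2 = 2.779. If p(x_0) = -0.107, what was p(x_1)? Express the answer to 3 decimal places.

0.164

The secant line through (2.700, -0.107) and (2.900, p(x_1)) crosses zero at x_2 = 2.779.
So (2.700, -0.107), (2.900, p(x_1)), (2.779, 0) are collinear:
p(x_1) = -0.107 · (2.900 − 2.779) / (2.700 − 2.779) = -0.107 · (0.12100)/(-0.07900) = 0.16389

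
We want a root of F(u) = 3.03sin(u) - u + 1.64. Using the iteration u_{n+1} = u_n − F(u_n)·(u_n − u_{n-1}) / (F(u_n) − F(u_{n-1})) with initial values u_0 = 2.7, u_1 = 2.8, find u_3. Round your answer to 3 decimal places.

2.762

F(2.7) = 0.23496, F(2.8) = -0.14499
u_2 = 2.80000 − (-0.14499)·(2.80000 − 2.70000) / (-0.14499 − 0.23496) = 2.80000 − (-0.01450)/(-0.37995) = 2.76184
F(2.76184) = 0.00135
u_3 = 2.76184 − 0.00135·(2.76184 − 2.80000) / (0.00135 − (-0.14499)) = 2.76184 − (-0.00005)/(0.14634) = 2.76219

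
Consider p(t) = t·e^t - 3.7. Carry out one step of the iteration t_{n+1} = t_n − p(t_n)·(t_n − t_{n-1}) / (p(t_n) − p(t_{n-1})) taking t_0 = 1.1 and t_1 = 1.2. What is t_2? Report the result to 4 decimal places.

1.1582

p(1.1) = -0.395417, p(1.2) = 0.284140
t_2 = 1.200000 − 0.284140·(1.200000 − 1.100000) / (0.284140 − (-0.395417)) = 1.200000 − (0.028414)/(0.679558) = 1.158187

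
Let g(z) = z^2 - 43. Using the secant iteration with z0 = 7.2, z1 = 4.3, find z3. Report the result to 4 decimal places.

6.5840

g(7.2) = 8.840000, g(4.3) = -24.510000
z2 = 4.300000 − (-24.510000)·(4.300000 − 7.200000) / (-24.510000 − 8.840000) = 4.300000 − (71.079000)/(-33.350000) = 6.431304
g(6.431304) = -1.638324
z3 = 6.431304 − (-1.638324)·(6.431304 − 4.300000) / (-1.638324 − (-24.510000)) = 6.431304 − (-3.491768)/(22.871676) = 6.583972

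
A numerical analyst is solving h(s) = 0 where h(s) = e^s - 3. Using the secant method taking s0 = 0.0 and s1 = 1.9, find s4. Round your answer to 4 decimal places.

h(0.0) = -2.000000, h(1.9) = 3.685894
s2 = 1.900000 − 3.685894·(1.900000 − 0.000000) / (3.685894 − (-2.000000)) = 1.900000 − (7.003199)/(5.685894) = 0.668321
h(0.668321) = -1.049042
s3 = 0.668321 − (-1.049042)·(0.668321 − 1.900000) / (-1.049042 − 3.685894) = 0.668321 − (1.292083)/(-4.734936) = 0.941203
h(0.941203) = -0.436936
s4 = 0.941203 − (-0.436936)·(0.941203 − 0.668321) / (-0.436936 − (-1.049042)) = 0.941203 − (-0.119232)/(0.612106) = 1.135994

1.1360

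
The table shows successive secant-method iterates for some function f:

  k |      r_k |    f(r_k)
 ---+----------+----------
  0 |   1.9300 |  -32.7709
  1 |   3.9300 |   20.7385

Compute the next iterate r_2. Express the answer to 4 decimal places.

r_2 = 3.9300 − 20.7385·(3.9300 − 1.9300) / (20.7385 − (-32.7709))
   = 3.9300 − (41.477000)/(53.509400) = 3.154865

3.1549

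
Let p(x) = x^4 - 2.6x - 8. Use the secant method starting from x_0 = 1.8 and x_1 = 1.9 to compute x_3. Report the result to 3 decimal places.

1.896

p(1.8) = -2.18240, p(1.9) = 0.09210
x_2 = 1.90000 − 0.09210·(1.90000 − 1.80000) / (0.09210 − (-2.18240)) = 1.90000 − (0.00921)/(2.27450) = 1.89595
p(1.89595) = -0.00811
x_3 = 1.89595 − (-0.00811)·(1.89595 − 1.90000) / (-0.00811 − 0.09210) = 1.89595 − (0.00003)/(-0.10021) = 1.89628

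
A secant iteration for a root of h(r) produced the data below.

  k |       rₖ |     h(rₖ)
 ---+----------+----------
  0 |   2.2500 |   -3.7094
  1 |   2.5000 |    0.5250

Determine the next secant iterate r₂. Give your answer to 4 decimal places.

2.4690

r₂ = 2.5000 − 0.5250·(2.5000 − 2.2500) / (0.5250 − (-3.7094))
   = 2.5000 − (0.131250)/(4.234400) = 2.469004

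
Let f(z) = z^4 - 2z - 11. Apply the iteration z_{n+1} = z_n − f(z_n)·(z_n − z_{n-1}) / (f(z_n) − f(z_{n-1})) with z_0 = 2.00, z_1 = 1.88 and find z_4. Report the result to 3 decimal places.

f(2.00) = 1.00000, f(1.88) = -2.26802
z_2 = 1.88000 − (-2.26802)·(1.88000 − 2.00000) / (-2.26802 − 1.00000) = 1.88000 − (0.27216)/(-3.26802) = 1.96328
f(1.96328) = -0.06962
z_3 = 1.96328 − (-0.06962)·(1.96328 − 1.88000) / (-0.06962 − (-2.26802)) = 1.96328 − (-0.00580)/(2.19840) = 1.96592
f(1.96592) = 0.00510
z_4 = 1.96592 − 0.00510·(1.96592 − 1.96328) / (0.00510 − (-0.06962)) = 1.96592 − (0.00001)/(0.07472) = 1.96574

1.966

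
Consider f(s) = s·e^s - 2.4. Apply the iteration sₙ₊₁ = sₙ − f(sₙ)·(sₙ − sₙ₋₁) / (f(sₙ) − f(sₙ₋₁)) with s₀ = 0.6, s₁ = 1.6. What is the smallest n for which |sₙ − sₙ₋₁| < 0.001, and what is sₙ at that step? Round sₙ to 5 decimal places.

n = 6, sₙ = 0.93871

f(0.6) = -1.3067287, f(1.6) = 5.5248519
s₂ = 1.6000000 − 5.5248519·(1.0000000)/(6.8315806) = 0.7912777;  |Δ| = 0.8087223
f(0.7912777) = -0.6542726
s₃ = 0.7912777 − (-0.6542726)·(-0.8087223)/(-6.1791245) = 0.8769087;  |Δ| = 0.0856310
f(0.8769087) = -0.2923864
s₄ = 0.8769087 − (-0.2923864)·(0.0856310)/(0.3618862) = 0.9460944;  |Δ| = 0.0691857
f(0.9460944) = 0.0367897
s₅ = 0.9460944 − 0.0367897·(0.0691857)/(0.3291762) = 0.9383620;  |Δ| = 0.0077324
f(0.9383620) = -0.0017423
s₆ = 0.9383620 − (-0.0017423)·(-0.0077324)/(-0.0385320) = 0.9387116;  |Δ| = 0.0003496
|s₆ − s₅| = 0.0003496 < 0.001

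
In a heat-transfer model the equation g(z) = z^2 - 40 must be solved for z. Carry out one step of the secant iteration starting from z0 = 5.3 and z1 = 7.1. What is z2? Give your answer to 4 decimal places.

6.2605

g(5.3) = -11.910000, g(7.1) = 10.410000
z2 = 7.100000 − 10.410000·(7.100000 − 5.300000) / (10.410000 − (-11.910000)) = 7.100000 − (18.738000)/(22.320000) = 6.260484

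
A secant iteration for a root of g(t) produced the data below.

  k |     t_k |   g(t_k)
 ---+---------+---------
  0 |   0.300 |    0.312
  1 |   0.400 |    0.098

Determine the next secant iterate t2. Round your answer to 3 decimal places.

0.446

t2 = 0.400 − 0.098·(0.400 − 0.300) / (0.098 − 0.312)
   = 0.400 − (0.00980)/(-0.21400) = 0.44579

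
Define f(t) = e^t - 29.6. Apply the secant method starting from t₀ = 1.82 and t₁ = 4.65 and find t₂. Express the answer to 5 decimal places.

f(1.82) = -23.4281416, f(4.65) = 74.9849856
t₂ = 4.6500000 − 74.9849856·(4.6500000 − 1.8200000) / (74.9849856 − (-23.4281416)) = 4.6500000 − (212.2075092)/(98.4131271) = 2.4937073

2.49371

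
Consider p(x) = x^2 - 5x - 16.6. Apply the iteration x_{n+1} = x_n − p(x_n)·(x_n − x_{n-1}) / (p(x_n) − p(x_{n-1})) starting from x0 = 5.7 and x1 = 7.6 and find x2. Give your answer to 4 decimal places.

7.2193

p(5.7) = -12.610000, p(7.6) = 3.160000
x2 = 7.600000 − 3.160000·(7.600000 − 5.700000) / (3.160000 − (-12.610000)) = 7.600000 − (6.004000)/(15.770000) = 7.219277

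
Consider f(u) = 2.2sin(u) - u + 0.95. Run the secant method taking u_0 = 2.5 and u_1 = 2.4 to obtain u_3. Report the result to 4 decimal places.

f(2.5) = -0.233361, f(2.4) = 0.036019
u_2 = 2.400000 − 0.036019·(2.400000 − 2.500000) / (0.036019 − (-0.233361)) = 2.400000 − (-0.003602)/(0.269380) = 2.413371
f(2.413371) = 0.000824
u_3 = 2.413371 − 0.000824·(2.413371 − 2.400000) / (0.000824 − 0.036019) = 2.413371 − (0.000011)/(-0.035195) = 2.413684

2.4137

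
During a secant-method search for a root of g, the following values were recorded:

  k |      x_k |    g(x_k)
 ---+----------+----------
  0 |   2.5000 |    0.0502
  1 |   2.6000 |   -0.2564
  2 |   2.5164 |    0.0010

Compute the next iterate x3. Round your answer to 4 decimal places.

x3 = 2.5164 − 0.0010·(2.5164 − 2.6000) / (0.0010 − (-0.2564))
   = 2.5164 − (-0.000084)/(0.257400) = 2.516725

2.5167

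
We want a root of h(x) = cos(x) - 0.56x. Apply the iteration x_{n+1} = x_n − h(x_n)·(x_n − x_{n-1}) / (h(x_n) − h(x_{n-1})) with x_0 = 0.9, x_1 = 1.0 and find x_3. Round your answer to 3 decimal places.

h(0.9) = 0.11761, h(1.0) = -0.01970
x_2 = 1.00000 − (-0.01970)·(1.00000 − 0.90000) / (-0.01970 − 0.11761) = 1.00000 − (-0.00197)/(-0.13731) = 0.98565
h(0.98565) = 0.00035
x_3 = 0.98565 − 0.00035·(0.98565 − 1.00000) / (0.00035 − (-0.01970)) = 0.98565 − (-0.00001)/(0.02005) = 0.98591

0.986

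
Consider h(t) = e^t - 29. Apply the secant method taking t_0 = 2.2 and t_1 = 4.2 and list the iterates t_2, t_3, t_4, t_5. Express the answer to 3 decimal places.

h(2.2) = -19.97499, h(4.2) = 37.68633
t_2 = 4.20000 − 37.68633·(4.20000 − 2.20000) / (37.68633 − (-19.97499)) = 4.20000 − (75.37266)/(57.66132) = 2.89284
h(2.89284) = -10.95555
t_3 = 2.89284 − (-10.95555)·(2.89284 − 4.20000) / (-10.95555 − 37.68633) = 2.89284 − (14.32067)/(-48.64188) = 3.18725
h(3.18725) = -4.77831
t_4 = 3.18725 − (-4.77831)·(3.18725 − 2.89284) / (-4.77831 − (-10.95555)) = 3.18725 − (-1.40678)/(6.17724) = 3.41499
h(3.41499) = 1.41650
t_5 = 3.41499 − 1.41650·(3.41499 − 3.18725) / (1.41650 − (-4.77831)) = 3.41499 − (0.32259)/(6.19480) = 3.36291

2.893, 3.187, 3.415, 3.363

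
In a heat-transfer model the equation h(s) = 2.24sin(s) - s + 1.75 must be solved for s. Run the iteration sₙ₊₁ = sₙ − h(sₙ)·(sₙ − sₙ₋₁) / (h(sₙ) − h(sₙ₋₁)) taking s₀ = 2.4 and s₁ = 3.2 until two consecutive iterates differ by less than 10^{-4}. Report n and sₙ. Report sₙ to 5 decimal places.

n = 5, sₙ = 2.70242

h(2.4) = 0.8630375, h(3.2) = -1.5807581
s₂ = 3.2000000 − (-1.5807581)·(0.8000000)/(-2.4437956) = 2.6825236;  |Δ| = 0.5174764
h(2.6825236) = 0.0600511
s₃ = 2.6825236 − 0.0600511·(-0.5174764)/(1.6408091) = 2.7014625;  |Δ| = 0.0189388
h(2.7014625) = 0.0029058
s₄ = 2.7014625 − 0.0029058·(0.0189388)/(-0.0571453) = 2.7024255;  |Δ| = 0.0009630
h(2.7024255) = -0.0000093
s₅ = 2.7024255 − (-0.0000093)·(0.0009630)/(-0.0029150) = 2.7024224;  |Δ| = 0.0000031
|s₅ − s₄| = 0.0000031 < 10^{-4}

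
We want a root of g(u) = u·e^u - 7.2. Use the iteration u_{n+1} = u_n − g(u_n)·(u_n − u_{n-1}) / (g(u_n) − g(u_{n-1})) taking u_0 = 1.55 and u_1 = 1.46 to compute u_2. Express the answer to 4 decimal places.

g(1.55) = 0.102779, g(1.46) = -0.913299
u_2 = 1.460000 − (-0.913299)·(1.460000 − 1.550000) / (-0.913299 − 0.102779) = 1.460000 − (0.082197)/(-1.016078) = 1.540896

1.5409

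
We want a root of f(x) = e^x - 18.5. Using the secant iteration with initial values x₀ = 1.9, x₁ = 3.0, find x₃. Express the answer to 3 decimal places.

2.916

f(1.9) = -11.81411, f(3.0) = 1.58554
x₂ = 3.00000 − 1.58554·(3.00000 − 1.90000) / (1.58554 − (-11.81411)) = 3.00000 − (1.74409)/(13.39964) = 2.86984
f(2.86984) = -0.86579
x₃ = 2.86984 − (-0.86579)·(2.86984 − 3.00000) / (-0.86579 − 1.58554) = 2.86984 − (0.11269)/(-2.45133) = 2.91581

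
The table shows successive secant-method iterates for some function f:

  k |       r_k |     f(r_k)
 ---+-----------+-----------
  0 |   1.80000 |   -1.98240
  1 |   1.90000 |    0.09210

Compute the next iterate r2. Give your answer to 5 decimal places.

1.89556

r2 = 1.90000 − 0.09210·(1.90000 − 1.80000) / (0.09210 − (-1.98240))
   = 1.90000 − (0.0092100)/(2.0745000) = 1.8955604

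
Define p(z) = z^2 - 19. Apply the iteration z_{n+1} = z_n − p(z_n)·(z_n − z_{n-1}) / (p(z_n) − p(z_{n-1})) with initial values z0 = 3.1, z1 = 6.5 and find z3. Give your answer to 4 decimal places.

4.3021

p(3.1) = -9.390000, p(6.5) = 23.250000
z2 = 6.500000 − 23.250000·(6.500000 − 3.100000) / (23.250000 − (-9.390000)) = 6.500000 − (79.050000)/(32.640000) = 4.078125
p(4.078125) = -2.368896
z3 = 4.078125 − (-2.368896)·(4.078125 − 6.500000) / (-2.368896 − 23.250000) = 4.078125 − (5.737171)/(-25.618896) = 4.302068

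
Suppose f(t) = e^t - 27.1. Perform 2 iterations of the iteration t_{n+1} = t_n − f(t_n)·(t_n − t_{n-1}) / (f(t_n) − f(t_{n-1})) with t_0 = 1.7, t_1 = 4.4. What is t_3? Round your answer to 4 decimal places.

2.8927

f(1.7) = -21.626053, f(4.4) = 54.350869
t_2 = 4.400000 − 54.350869·(4.400000 − 1.700000) / (54.350869 − (-21.626053)) = 4.400000 − (146.747345)/(75.976921) = 2.468527
f(2.468527) = -15.294951
t_3 = 2.468527 − (-15.294951)·(2.468527 − 4.400000) / (-15.294951 − 54.350869) = 2.468527 − (29.541779)/(-69.645819) = 2.892699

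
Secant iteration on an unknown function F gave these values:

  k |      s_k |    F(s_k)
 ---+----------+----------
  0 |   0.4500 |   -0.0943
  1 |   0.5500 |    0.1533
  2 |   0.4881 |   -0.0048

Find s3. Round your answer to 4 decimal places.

s3 = 0.4881 − (-0.0048)·(0.4881 − 0.5500) / (-0.0048 − 0.1533)
   = 0.4881 − (0.000297)/(-0.158100) = 0.489979

0.4900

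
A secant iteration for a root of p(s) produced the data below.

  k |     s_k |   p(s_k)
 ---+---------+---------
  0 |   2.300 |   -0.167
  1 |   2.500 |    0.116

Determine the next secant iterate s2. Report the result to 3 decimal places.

2.418

s2 = 2.500 − 0.116·(2.500 − 2.300) / (0.116 − (-0.167))
   = 2.500 − (0.02320)/(0.28300) = 2.41802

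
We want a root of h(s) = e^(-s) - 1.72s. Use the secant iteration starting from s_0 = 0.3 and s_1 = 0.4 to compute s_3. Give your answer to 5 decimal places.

0.39261

h(0.3) = 0.2248182, h(0.4) = -0.0176800
s_2 = 0.4000000 − (-0.0176800)·(0.4000000 − 0.3000000) / (-0.0176800 − 0.2248182) = 0.4000000 − (-0.0017680)/(-0.2424982) = 0.3927092
h(0.3927092) = -0.0002349
s_3 = 0.3927092 − (-0.0002349)·(0.3927092 − 0.4000000) / (-0.0002349 − (-0.0176800)) = 0.3927092 − (0.0000017)/(0.0174451) = 0.3926111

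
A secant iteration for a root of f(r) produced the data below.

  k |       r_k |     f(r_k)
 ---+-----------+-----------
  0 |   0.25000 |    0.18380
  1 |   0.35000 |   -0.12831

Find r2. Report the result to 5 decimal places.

r2 = 0.35000 − (-0.12831)·(0.35000 − 0.25000) / (-0.12831 − 0.18380)
   = 0.35000 − (-0.0128310)/(-0.3121100) = 0.3088895

0.30889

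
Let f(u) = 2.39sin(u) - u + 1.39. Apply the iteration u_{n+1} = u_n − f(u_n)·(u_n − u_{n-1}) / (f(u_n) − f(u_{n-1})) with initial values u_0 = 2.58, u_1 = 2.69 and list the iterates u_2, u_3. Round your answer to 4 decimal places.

f(2.58) = 0.082758, f(2.69) = -0.257006
u_2 = 2.690000 − (-0.257006)·(2.690000 − 2.580000) / (-0.257006 − 0.082758) = 2.690000 − (-0.028271)/(-0.339765) = 2.606793
f(2.606793) = 0.001314
u_3 = 2.606793 − 0.001314·(2.606793 − 2.690000) / (0.001314 − (-0.257006)) = 2.606793 − (-0.000109)/(0.258320) = 2.607217

2.6068, 2.6072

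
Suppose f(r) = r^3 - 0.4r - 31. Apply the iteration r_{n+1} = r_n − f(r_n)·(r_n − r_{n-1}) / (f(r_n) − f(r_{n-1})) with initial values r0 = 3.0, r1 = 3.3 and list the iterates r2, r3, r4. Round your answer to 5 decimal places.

f(3.0) = -5.2000000, f(3.3) = 3.6170000
r2 = 3.3000000 − 3.6170000·(3.3000000 − 3.0000000) / (3.6170000 − (-5.2000000)) = 3.3000000 − (1.0851000)/(8.8170000) = 3.1769309
f(3.1769309) = -0.2063576
r3 = 3.1769309 − (-0.2063576)·(3.1769309 − 3.3000000) / (-0.2063576 − 3.6170000) = 3.1769309 − (0.0253962)/(-3.8233576) = 3.1835733
f(3.1835733) = -0.0074710
r4 = 3.1835733 − (-0.0074710)·(3.1835733 − 3.1769309) / (-0.0074710 − (-0.2063576)) = 3.1835733 − (-0.0000496)/(0.1988866) = 3.1838228

3.17693, 3.18357, 3.18382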